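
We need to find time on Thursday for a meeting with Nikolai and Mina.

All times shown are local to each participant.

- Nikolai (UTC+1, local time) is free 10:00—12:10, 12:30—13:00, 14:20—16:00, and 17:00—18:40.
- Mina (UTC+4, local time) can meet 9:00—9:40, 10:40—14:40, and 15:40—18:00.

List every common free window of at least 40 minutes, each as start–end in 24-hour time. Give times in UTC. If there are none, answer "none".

Nikolai → UTC: 09:00–11:10, 11:30–12:00, 13:20–15:00, 16:00–17:40.
Mina → UTC: 05:00–05:40, 06:40–10:40, 11:40–14:00.
Nikolai ∩ Mina: 09:00–10:40, 11:40–12:00, 13:20–14:00.
Windows ≥ 40 min: 09:00–10:40, 13:20–14:00.

09:00–10:40, 13:20–14:00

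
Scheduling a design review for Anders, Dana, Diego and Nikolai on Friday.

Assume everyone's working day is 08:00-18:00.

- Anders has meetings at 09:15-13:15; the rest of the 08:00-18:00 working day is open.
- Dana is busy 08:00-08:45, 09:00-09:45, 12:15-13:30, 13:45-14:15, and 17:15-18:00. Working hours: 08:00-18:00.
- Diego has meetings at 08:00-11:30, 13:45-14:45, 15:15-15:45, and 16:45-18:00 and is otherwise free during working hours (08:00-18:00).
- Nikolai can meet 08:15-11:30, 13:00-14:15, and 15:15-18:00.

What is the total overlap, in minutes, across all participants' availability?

75 minutes

Anders free within 08:00–18:00: 08:00–09:15, 13:15–18:00.
Dana free within 08:00–18:00: 08:45–09:00, 09:45–12:15, 13:30–13:45, 14:15–17:15.
Diego free within 08:00–18:00: 11:30–13:45, 14:45–15:15, 15:45–16:45.
Anders ∩ Dana: 08:45–09:00, 13:30–13:45, 14:15–17:15.
Anders ∩ Dana ∩ Diego: 13:30–13:45, 14:45–15:15, 15:45–16:45.
Anders ∩ Dana ∩ Diego ∩ Nikolai: 13:30–13:45, 15:45–16:45.
Total common minutes: 15 + 60 = 75.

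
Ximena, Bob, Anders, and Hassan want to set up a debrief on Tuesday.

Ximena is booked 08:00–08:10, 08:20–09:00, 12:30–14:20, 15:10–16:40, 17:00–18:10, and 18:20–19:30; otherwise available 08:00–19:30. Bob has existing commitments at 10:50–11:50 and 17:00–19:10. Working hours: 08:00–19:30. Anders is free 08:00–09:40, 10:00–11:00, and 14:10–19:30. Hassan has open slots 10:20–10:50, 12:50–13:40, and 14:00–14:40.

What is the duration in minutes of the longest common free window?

30 minutes

Ximena free within 08:00–19:30: 08:10–08:20, 09:00–12:30, 14:20–15:10, 16:40–17:00, 18:10–18:20.
Bob free within 08:00–19:30: 08:00–10:50, 11:50–17:00, 19:10–19:30.
Ximena ∩ Bob: 08:10–08:20, 09:00–10:50, 11:50–12:30, 14:20–15:10, 16:40–17:00.
Ximena ∩ Bob ∩ Anders: 08:10–08:20, 09:00–09:40, 10:00–10:50, 14:20–15:10, 16:40–17:00.
Ximena ∩ Bob ∩ Anders ∩ Hassan: 10:20–10:50, 14:20–14:40.
Common window lengths: 30, 20 min; longest is 30.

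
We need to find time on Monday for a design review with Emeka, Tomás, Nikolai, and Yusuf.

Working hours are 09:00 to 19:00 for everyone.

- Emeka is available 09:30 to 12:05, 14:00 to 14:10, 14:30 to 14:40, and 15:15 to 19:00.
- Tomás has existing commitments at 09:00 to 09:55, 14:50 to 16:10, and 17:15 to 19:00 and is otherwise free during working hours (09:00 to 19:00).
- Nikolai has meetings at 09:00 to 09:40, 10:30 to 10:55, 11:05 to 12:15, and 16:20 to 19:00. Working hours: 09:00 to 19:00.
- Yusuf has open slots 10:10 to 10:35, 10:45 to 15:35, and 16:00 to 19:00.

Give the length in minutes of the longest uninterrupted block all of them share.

20 minutes

Tomás free within 09:00–19:00: 09:55–14:50, 16:10–17:15.
Nikolai free within 09:00–19:00: 09:40–10:30, 10:55–11:05, 12:15–16:20.
Emeka ∩ Tomás: 09:55–12:05, 14:00–14:10, 14:30–14:40, 16:10–17:15.
Emeka ∩ Tomás ∩ Nikolai: 09:55–10:30, 10:55–11:05, 14:00–14:10, 14:30–14:40, 16:10–16:20.
Emeka ∩ Tomás ∩ Nikolai ∩ Yusuf: 10:10–10:30, 10:55–11:05, 14:00–14:10, 14:30–14:40, 16:10–16:20.
Common window lengths: 20, 10, 10, 10, 10 min; longest is 20.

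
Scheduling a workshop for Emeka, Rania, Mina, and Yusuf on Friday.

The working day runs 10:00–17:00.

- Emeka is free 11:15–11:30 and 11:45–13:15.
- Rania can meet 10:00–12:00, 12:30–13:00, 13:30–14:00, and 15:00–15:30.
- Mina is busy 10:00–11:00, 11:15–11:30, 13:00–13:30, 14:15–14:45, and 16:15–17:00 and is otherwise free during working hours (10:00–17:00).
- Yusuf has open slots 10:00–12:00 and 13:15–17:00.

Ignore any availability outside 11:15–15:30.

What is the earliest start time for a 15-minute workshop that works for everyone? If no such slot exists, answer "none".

Mina free within 10:00–17:00: 11:00–11:15, 11:30–13:00, 13:30–14:15, 14:45–16:15.
Emeka ∩ Rania: 11:15–11:30, 11:45–12:00, 12:30–13:00.
Emeka ∩ Rania ∩ Mina: 11:45–12:00, 12:30–13:00.
Emeka ∩ Rania ∩ Mina ∩ Yusuf: 11:45–12:00.
Restricted to 11:15–15:30: 11:45–12:00.
Windows ≥ 15 min: 11:45–12:00.
Earliest such window starts at 11:45.

11:45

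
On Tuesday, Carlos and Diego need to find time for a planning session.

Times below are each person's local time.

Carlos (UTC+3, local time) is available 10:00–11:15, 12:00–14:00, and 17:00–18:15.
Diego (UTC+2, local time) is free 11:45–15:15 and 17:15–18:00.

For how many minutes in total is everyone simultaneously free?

75 minutes

Carlos → UTC: 07:00–08:15, 09:00–11:00, 14:00–15:15.
Diego → UTC: 09:45–13:15, 15:15–16:00.
Carlos ∩ Diego: 09:45–11:00.
Total common minutes: 75.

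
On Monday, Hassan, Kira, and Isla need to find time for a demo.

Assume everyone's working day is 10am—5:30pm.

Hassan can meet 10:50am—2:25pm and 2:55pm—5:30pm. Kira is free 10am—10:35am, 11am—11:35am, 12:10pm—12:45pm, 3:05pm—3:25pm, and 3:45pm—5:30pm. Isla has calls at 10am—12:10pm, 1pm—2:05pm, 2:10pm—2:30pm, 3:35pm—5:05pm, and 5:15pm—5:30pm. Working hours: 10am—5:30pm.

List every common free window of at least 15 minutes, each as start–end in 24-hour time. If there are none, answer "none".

12:10–12:45, 15:05–15:25

Isla free within 10:00–17:30: 12:10–13:00, 14:05–14:10, 14:30–15:35, 17:05–17:15.
Hassan ∩ Kira: 11:00–11:35, 12:10–12:45, 15:05–15:25, 15:45–17:30.
Hassan ∩ Kira ∩ Isla: 12:10–12:45, 15:05–15:25, 17:05–17:15.
Windows ≥ 15 min: 12:10–12:45, 15:05–15:25.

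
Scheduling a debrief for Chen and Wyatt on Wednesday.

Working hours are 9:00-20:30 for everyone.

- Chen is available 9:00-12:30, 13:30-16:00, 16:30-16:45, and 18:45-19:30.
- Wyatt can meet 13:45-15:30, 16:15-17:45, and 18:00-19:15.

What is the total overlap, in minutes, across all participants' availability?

Chen ∩ Wyatt: 13:45–15:30, 16:30–16:45, 18:45–19:15.
Total common minutes: 105 + 15 + 30 = 150.

150 minutes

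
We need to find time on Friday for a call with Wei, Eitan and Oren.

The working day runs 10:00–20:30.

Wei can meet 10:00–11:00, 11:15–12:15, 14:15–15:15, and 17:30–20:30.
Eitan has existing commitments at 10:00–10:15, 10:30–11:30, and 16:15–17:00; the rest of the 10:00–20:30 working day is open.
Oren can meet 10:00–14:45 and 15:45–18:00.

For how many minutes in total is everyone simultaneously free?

120 minutes

Eitan free within 10:00–20:30: 10:15–10:30, 11:30–16:15, 17:00–20:30.
Wei ∩ Eitan: 10:15–10:30, 11:30–12:15, 14:15–15:15, 17:30–20:30.
Wei ∩ Eitan ∩ Oren: 10:15–10:30, 11:30–12:15, 14:15–14:45, 17:30–18:00.
Total common minutes: 15 + 45 + 30 + 30 = 120.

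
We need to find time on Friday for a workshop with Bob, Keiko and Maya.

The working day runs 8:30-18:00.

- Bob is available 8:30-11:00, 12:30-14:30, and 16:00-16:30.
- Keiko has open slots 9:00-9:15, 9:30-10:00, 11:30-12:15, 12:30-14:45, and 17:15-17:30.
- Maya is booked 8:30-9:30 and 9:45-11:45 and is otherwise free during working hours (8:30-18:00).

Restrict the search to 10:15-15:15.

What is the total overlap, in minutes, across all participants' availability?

Maya free within 08:30–18:00: 09:30–09:45, 11:45–18:00.
Bob ∩ Keiko: 09:00–09:15, 09:30–10:00, 12:30–14:30.
Bob ∩ Keiko ∩ Maya: 09:30–09:45, 12:30–14:30.
Restricted to 10:15–15:15: 12:30–14:30.
Total common minutes: 120.

120 minutes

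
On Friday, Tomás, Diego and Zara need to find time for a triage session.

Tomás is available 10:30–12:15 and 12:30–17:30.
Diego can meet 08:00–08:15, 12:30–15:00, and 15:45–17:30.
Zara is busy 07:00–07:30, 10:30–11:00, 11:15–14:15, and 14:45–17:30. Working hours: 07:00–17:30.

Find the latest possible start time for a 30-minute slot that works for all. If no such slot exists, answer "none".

14:15

Zara free within 07:00–17:30: 07:30–10:30, 11:00–11:15, 14:15–14:45.
Tomás ∩ Diego: 12:30–15:00, 15:45–17:30.
Tomás ∩ Diego ∩ Zara: 14:15–14:45.
Windows ≥ 30 min: 14:15–14:45.
Latest start in the last window 14:15–14:45 is 14:45 − 30 min = 14:15.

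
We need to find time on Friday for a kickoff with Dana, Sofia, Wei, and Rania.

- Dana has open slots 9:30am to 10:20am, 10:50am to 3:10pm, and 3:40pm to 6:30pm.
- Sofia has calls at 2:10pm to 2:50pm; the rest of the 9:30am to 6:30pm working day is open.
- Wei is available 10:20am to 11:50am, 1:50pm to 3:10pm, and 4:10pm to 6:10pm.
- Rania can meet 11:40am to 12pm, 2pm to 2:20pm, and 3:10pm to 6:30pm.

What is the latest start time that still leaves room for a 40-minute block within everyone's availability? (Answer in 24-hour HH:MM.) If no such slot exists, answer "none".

17:30

Sofia free within 09:30–18:30: 09:30–14:10, 14:50–18:30.
Dana ∩ Sofia: 09:30–10:20, 10:50–14:10, 14:50–15:10, 15:40–18:30.
Dana ∩ Sofia ∩ Wei: 10:50–11:50, 13:50–14:10, 14:50–15:10, 16:10–18:10.
Dana ∩ Sofia ∩ Wei ∩ Rania: 11:40–11:50, 14:00–14:10, 16:10–18:10.
Windows ≥ 40 min: 16:10–18:10.
Latest start in the last window 16:10–18:10 is 18:10 − 40 min = 17:30.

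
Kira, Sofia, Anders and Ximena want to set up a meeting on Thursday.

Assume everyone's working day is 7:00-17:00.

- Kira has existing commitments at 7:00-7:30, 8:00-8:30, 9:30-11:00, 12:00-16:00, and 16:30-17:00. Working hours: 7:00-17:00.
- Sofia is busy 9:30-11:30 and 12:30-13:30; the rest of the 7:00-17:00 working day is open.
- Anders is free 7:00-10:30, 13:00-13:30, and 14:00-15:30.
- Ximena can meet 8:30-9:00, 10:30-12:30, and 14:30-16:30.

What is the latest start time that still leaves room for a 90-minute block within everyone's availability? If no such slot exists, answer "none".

none

Kira free within 07:00–17:00: 07:30–08:00, 08:30–09:30, 11:00–12:00, 16:00–16:30.
Sofia free within 07:00–17:00: 07:00–09:30, 11:30–12:30, 13:30–17:00.
Kira ∩ Sofia: 07:30–08:00, 08:30–09:30, 11:30–12:00, 16:00–16:30.
Kira ∩ Sofia ∩ Anders: 07:30–08:00, 08:30–09:30.
Kira ∩ Sofia ∩ Anders ∩ Ximena: 08:30–09:00.
Windows ≥ 90 min: (none).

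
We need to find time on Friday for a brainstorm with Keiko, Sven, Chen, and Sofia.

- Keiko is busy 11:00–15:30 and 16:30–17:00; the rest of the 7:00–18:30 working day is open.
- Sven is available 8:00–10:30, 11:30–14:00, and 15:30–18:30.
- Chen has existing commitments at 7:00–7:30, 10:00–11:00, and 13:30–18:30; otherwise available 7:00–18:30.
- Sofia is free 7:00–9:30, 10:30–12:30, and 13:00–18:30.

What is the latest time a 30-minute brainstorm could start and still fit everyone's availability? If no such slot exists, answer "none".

Keiko free within 07:00–18:30: 07:00–11:00, 15:30–16:30, 17:00–18:30.
Chen free within 07:00–18:30: 07:30–10:00, 11:00–13:30.
Keiko ∩ Sven: 08:00–10:30, 15:30–16:30, 17:00–18:30.
Keiko ∩ Sven ∩ Chen: 08:00–10:00.
Keiko ∩ Sven ∩ Chen ∩ Sofia: 08:00–09:30.
Windows ≥ 30 min: 08:00–09:30.
Latest start in the last window 08:00–09:30 is 09:30 − 30 min = 09:00.

09:00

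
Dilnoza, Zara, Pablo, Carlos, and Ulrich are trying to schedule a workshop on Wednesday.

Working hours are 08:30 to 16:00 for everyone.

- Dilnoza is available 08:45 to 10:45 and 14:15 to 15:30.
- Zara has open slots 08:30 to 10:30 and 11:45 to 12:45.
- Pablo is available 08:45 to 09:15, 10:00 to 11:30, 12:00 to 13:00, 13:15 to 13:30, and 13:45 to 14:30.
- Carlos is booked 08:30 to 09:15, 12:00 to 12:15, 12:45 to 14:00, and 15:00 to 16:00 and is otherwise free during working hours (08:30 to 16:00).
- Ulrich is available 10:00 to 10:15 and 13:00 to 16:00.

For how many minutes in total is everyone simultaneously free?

15 minutes

Carlos free within 08:30–16:00: 09:15–12:00, 12:15–12:45, 14:00–15:00.
Dilnoza ∩ Zara: 08:45–10:30.
Dilnoza ∩ Zara ∩ Pablo: 08:45–09:15, 10:00–10:30.
Dilnoza ∩ Zara ∩ Pablo ∩ Carlos: 10:00–10:30.
Dilnoza ∩ Zara ∩ Pablo ∩ Carlos ∩ Ulrich: 10:00–10:15.
Total common minutes: 15.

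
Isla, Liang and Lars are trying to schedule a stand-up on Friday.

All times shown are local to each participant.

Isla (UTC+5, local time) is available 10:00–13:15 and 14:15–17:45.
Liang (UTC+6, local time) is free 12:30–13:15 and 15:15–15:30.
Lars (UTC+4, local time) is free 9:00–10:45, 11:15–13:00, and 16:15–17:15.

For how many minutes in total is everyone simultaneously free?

Isla → UTC: 05:00–08:15, 09:15–12:45.
Liang → UTC: 06:30–07:15, 09:15–09:30.
Lars → UTC: 05:00–06:45, 07:15–09:00, 12:15–13:15.
Isla ∩ Liang: 06:30–07:15, 09:15–09:30.
Isla ∩ Liang ∩ Lars: 06:30–06:45.
Total common minutes: 15.

15 minutes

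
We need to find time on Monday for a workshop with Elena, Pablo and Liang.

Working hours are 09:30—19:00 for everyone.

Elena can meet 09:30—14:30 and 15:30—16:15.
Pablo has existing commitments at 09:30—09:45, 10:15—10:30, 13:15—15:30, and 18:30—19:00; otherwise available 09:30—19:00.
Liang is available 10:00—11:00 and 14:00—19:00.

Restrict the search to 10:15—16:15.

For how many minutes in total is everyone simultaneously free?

Pablo free within 09:30–19:00: 09:45–10:15, 10:30–13:15, 15:30–18:30.
Elena ∩ Pablo: 09:45–10:15, 10:30–13:15, 15:30–16:15.
Elena ∩ Pablo ∩ Liang: 10:00–10:15, 10:30–11:00, 15:30–16:15.
Restricted to 10:15–16:15: 10:30–11:00, 15:30–16:15.
Total common minutes: 30 + 45 = 75.

75 minutes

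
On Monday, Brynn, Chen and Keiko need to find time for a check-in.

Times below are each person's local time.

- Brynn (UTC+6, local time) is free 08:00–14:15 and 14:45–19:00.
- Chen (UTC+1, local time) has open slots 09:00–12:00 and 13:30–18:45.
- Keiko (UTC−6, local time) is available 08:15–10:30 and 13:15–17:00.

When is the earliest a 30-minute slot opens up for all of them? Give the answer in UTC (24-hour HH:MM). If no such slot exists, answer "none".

Brynn → UTC: 02:00–08:15, 08:45–13:00.
Chen → UTC: 08:00–11:00, 12:30–17:45.
Keiko → UTC: 14:15–16:30, 19:15–23:00.
Brynn ∩ Chen: 08:00–08:15, 08:45–11:00, 12:30–13:00.
Brynn ∩ Chen ∩ Keiko: (none).
Windows ≥ 30 min: (none).

none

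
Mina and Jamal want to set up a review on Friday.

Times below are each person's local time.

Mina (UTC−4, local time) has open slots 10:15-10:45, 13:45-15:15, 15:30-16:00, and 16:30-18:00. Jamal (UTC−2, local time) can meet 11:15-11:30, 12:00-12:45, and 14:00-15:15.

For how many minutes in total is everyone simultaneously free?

Mina → UTC: 14:15–14:45, 17:45–19:15, 19:30–20:00, 20:30–22:00.
Jamal → UTC: 13:15–13:30, 14:00–14:45, 16:00–17:15.
Mina ∩ Jamal: 14:15–14:45.
Total common minutes: 30.

30 minutes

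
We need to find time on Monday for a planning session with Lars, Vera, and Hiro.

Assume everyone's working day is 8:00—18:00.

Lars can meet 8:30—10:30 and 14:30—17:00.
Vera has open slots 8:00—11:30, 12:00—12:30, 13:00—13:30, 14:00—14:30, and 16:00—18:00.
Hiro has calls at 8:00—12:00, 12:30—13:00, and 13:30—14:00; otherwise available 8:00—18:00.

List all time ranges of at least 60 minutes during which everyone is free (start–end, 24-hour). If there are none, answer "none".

16:00–17:00

Hiro free within 08:00–18:00: 12:00–12:30, 13:00–13:30, 14:00–18:00.
Lars ∩ Vera: 08:30–10:30, 16:00–17:00.
Lars ∩ Vera ∩ Hiro: 16:00–17:00.
Windows ≥ 60 min: 16:00–17:00.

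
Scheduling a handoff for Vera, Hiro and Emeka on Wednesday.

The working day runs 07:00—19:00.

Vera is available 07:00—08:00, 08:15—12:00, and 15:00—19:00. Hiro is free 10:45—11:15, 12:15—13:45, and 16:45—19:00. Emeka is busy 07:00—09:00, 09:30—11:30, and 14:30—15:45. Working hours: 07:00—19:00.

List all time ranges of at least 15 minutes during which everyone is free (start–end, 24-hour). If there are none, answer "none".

16:45–19:00

Emeka free within 07:00–19:00: 09:00–09:30, 11:30–14:30, 15:45–19:00.
Vera ∩ Hiro: 10:45–11:15, 16:45–19:00.
Vera ∩ Hiro ∩ Emeka: 16:45–19:00.
Windows ≥ 15 min: 16:45–19:00.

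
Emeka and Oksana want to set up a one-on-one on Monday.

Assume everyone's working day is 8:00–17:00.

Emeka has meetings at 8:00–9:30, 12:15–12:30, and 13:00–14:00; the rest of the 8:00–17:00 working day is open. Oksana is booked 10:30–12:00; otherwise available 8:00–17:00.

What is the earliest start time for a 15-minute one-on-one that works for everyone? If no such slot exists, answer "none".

09:30

Emeka free within 08:00–17:00: 09:30–12:15, 12:30–13:00, 14:00–17:00.
Oksana free within 08:00–17:00: 08:00–10:30, 12:00–17:00.
Emeka ∩ Oksana: 09:30–10:30, 12:00–12:15, 12:30–13:00, 14:00–17:00.
Windows ≥ 15 min: 09:30–10:30, 12:00–12:15, 12:30–13:00, 14:00–17:00.
Earliest such window starts at 09:30.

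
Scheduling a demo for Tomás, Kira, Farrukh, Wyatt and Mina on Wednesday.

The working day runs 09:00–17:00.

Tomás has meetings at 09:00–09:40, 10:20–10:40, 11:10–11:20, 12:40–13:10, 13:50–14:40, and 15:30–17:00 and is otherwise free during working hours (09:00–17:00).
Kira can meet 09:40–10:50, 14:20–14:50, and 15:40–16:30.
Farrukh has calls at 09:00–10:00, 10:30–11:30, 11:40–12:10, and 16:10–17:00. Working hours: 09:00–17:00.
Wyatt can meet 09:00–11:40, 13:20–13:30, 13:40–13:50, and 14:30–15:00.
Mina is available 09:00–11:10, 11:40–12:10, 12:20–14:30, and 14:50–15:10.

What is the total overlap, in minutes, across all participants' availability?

Tomás free within 09:00–17:00: 09:40–10:20, 10:40–11:10, 11:20–12:40, 13:10–13:50, 14:40–15:30.
Farrukh free within 09:00–17:00: 10:00–10:30, 11:30–11:40, 12:10–16:10.
Tomás ∩ Kira: 09:40–10:20, 10:40–10:50, 14:40–14:50.
Tomás ∩ Kira ∩ Farrukh: 10:00–10:20, 14:40–14:50.
Tomás ∩ Kira ∩ Farrukh ∩ Wyatt: 10:00–10:20, 14:40–14:50.
Tomás ∩ Kira ∩ Farrukh ∩ Wyatt ∩ Mina: 10:00–10:20.
Total common minutes: 20.

20 minutes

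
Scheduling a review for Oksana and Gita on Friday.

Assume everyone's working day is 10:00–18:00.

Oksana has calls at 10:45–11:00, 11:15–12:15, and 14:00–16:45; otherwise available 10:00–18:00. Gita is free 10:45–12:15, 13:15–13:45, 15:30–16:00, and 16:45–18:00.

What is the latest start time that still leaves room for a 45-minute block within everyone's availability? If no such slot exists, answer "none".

17:15

Oksana free within 10:00–18:00: 10:00–10:45, 11:00–11:15, 12:15–14:00, 16:45–18:00.
Oksana ∩ Gita: 11:00–11:15, 13:15–13:45, 16:45–18:00.
Windows ≥ 45 min: 16:45–18:00.
Latest start in the last window 16:45–18:00 is 18:00 − 45 min = 17:15.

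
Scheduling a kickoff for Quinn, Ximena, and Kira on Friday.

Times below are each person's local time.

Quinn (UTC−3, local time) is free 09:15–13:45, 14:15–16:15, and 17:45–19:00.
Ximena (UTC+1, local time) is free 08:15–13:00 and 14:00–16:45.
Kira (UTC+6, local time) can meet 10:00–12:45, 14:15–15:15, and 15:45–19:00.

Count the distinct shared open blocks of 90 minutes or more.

0

Quinn → UTC: 12:15–16:45, 17:15–19:15, 20:45–22:00.
Ximena → UTC: 07:15–12:00, 13:00–15:45.
Kira → UTC: 04:00–06:45, 08:15–09:15, 09:45–13:00.
Quinn ∩ Ximena: 13:00–15:45.
Quinn ∩ Ximena ∩ Kira: (none).
Windows ≥ 90 min: (none).
That's 0 windows.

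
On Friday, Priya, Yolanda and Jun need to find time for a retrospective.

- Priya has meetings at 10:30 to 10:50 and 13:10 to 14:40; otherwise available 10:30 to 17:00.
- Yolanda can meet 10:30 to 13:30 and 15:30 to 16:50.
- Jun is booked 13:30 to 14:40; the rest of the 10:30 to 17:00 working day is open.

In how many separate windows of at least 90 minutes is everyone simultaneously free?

Priya free within 10:30–17:00: 10:50–13:10, 14:40–17:00.
Jun free within 10:30–17:00: 10:30–13:30, 14:40–17:00.
Priya ∩ Yolanda: 10:50–13:10, 15:30–16:50.
Priya ∩ Yolanda ∩ Jun: 10:50–13:10, 15:30–16:50.
Windows ≥ 90 min: 10:50–13:10.
That's 1 window.

1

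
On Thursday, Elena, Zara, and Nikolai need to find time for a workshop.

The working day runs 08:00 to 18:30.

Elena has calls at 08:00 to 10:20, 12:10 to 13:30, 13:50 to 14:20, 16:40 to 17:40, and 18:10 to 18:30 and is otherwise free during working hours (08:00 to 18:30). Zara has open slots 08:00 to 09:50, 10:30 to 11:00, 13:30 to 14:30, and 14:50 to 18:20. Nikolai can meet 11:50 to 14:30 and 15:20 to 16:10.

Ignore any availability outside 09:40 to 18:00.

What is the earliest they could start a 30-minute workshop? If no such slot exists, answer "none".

15:20

Elena free within 08:00–18:30: 10:20–12:10, 13:30–13:50, 14:20–16:40, 17:40–18:10.
Elena ∩ Zara: 10:30–11:00, 13:30–13:50, 14:20–14:30, 14:50–16:40, 17:40–18:10.
Elena ∩ Zara ∩ Nikolai: 13:30–13:50, 14:20–14:30, 15:20–16:10.
Restricted to 09:40–18:00: 13:30–13:50, 14:20–14:30, 15:20–16:10.
Windows ≥ 30 min: 15:20–16:10.
Earliest such window starts at 15:20.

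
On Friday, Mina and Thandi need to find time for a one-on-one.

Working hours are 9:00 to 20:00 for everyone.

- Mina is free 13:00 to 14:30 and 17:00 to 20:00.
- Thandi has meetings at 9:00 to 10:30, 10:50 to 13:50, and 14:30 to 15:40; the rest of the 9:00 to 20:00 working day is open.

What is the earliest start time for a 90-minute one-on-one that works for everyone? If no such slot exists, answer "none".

Thandi free within 09:00–20:00: 10:30–10:50, 13:50–14:30, 15:40–20:00.
Mina ∩ Thandi: 13:50–14:30, 17:00–20:00.
Windows ≥ 90 min: 17:00–20:00.
Earliest such window starts at 17:00.

17:00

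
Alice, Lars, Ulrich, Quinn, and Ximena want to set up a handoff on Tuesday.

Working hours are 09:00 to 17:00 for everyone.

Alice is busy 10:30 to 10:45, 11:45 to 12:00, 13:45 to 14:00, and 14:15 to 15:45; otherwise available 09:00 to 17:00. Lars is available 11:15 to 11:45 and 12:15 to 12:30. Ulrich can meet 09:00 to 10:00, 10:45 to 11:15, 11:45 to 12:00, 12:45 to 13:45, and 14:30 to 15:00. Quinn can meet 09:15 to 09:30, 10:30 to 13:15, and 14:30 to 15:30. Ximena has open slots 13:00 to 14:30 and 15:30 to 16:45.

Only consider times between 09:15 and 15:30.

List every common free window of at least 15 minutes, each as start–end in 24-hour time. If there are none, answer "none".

Alice free within 09:00–17:00: 09:00–10:30, 10:45–11:45, 12:00–13:45, 14:00–14:15, 15:45–17:00.
Alice ∩ Lars: 11:15–11:45, 12:15–12:30.
Alice ∩ Lars ∩ Ulrich: (none).
Alice ∩ Lars ∩ Ulrich ∩ Quinn: (none).
Alice ∩ Lars ∩ Ulrich ∩ Quinn ∩ Ximena: (none).
Restricted to 09:15–15:30: (none).
Windows ≥ 15 min: (none).

none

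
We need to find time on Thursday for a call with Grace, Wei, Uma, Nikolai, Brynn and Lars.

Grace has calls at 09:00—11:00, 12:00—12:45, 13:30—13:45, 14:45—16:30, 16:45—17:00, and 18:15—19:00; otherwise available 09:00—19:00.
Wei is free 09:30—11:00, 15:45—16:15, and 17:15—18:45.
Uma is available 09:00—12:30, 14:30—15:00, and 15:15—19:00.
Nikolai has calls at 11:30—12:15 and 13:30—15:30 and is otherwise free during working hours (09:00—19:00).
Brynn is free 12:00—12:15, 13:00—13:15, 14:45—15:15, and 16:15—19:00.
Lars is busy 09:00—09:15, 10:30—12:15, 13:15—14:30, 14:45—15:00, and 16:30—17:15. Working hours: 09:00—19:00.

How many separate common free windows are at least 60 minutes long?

1

Grace free within 09:00–19:00: 11:00–12:00, 12:45–13:30, 13:45–14:45, 16:30–16:45, 17:00–18:15.
Nikolai free within 09:00–19:00: 09:00–11:30, 12:15–13:30, 15:30–19:00.
Lars free within 09:00–19:00: 09:15–10:30, 12:15–13:15, 14:30–14:45, 15:00–16:30, 17:15–19:00.
Grace ∩ Wei: 17:15–18:15.
Grace ∩ Wei ∩ Uma: 17:15–18:15.
Grace ∩ Wei ∩ Uma ∩ Nikolai: 17:15–18:15.
Grace ∩ Wei ∩ Uma ∩ Nikolai ∩ Brynn: 17:15–18:15.
Grace ∩ Wei ∩ Uma ∩ Nikolai ∩ Brynn ∩ Lars: 17:15–18:15.
Windows ≥ 60 min: 17:15–18:15.
That's 1 window.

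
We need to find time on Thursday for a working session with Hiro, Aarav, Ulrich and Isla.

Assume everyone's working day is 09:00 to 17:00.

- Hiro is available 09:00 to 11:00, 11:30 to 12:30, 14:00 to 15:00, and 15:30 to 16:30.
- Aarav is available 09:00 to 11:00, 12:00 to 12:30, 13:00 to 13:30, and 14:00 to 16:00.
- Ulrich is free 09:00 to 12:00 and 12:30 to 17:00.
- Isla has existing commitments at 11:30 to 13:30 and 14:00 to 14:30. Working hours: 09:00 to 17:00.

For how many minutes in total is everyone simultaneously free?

Isla free within 09:00–17:00: 09:00–11:30, 13:30–14:00, 14:30–17:00.
Hiro ∩ Aarav: 09:00–11:00, 12:00–12:30, 14:00–15:00, 15:30–16:00.
Hiro ∩ Aarav ∩ Ulrich: 09:00–11:00, 14:00–15:00, 15:30–16:00.
Hiro ∩ Aarav ∩ Ulrich ∩ Isla: 09:00–11:00, 14:30–15:00, 15:30–16:00.
Total common minutes: 120 + 30 + 30 = 180.

180 minutes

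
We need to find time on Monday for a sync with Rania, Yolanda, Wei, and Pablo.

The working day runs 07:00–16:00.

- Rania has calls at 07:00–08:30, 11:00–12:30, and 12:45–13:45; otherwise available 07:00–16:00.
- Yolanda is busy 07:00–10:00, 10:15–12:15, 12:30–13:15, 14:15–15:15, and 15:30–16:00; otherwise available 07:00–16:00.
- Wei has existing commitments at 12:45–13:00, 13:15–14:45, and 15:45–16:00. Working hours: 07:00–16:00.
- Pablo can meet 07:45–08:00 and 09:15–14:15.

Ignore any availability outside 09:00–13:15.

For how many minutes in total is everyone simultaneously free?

Rania free within 07:00–16:00: 08:30–11:00, 12:30–12:45, 13:45–16:00.
Yolanda free within 07:00–16:00: 10:00–10:15, 12:15–12:30, 13:15–14:15, 15:15–15:30.
Wei free within 07:00–16:00: 07:00–12:45, 13:00–13:15, 14:45–15:45.
Rania ∩ Yolanda: 10:00–10:15, 13:45–14:15, 15:15–15:30.
Rania ∩ Yolanda ∩ Wei: 10:00–10:15, 15:15–15:30.
Rania ∩ Yolanda ∩ Wei ∩ Pablo: 10:00–10:15.
Restricted to 09:00–13:15: 10:00–10:15.
Total common minutes: 15.

15 minutes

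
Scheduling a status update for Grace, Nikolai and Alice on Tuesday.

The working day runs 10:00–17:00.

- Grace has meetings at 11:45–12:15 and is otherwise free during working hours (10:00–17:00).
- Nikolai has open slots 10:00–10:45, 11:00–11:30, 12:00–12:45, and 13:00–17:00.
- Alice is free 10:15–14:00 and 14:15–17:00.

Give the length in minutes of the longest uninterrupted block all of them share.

165 minutes

Grace free within 10:00–17:00: 10:00–11:45, 12:15–17:00.
Grace ∩ Nikolai: 10:00–10:45, 11:00–11:30, 12:15–12:45, 13:00–17:00.
Grace ∩ Nikolai ∩ Alice: 10:15–10:45, 11:00–11:30, 12:15–12:45, 13:00–14:00, 14:15–17:00.
Common window lengths: 30, 30, 30, 60, 165 min; longest is 165.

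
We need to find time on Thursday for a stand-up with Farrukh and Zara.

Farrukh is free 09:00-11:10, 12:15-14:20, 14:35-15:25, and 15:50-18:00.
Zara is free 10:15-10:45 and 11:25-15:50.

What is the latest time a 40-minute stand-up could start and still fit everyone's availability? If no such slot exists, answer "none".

Farrukh ∩ Zara: 10:15–10:45, 12:15–14:20, 14:35–15:25.
Windows ≥ 40 min: 12:15–14:20, 14:35–15:25.
Latest start in the last window 14:35–15:25 is 15:25 − 40 min = 14:45.

14:45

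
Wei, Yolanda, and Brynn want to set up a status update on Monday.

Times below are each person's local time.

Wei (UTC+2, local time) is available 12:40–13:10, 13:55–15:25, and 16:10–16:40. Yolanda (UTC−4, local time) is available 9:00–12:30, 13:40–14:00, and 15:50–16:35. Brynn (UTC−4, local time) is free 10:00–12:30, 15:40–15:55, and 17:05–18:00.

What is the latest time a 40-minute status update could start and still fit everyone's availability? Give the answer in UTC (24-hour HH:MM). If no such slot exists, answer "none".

none

Wei → UTC: 10:40–11:10, 11:55–13:25, 14:10–14:40.
Yolanda → UTC: 13:00–16:30, 17:40–18:00, 19:50–20:35.
Brynn → UTC: 14:00–16:30, 19:40–19:55, 21:05–22:00.
Wei ∩ Yolanda: 13:00–13:25, 14:10–14:40.
Wei ∩ Yolanda ∩ Brynn: 14:10–14:40.
Windows ≥ 40 min: (none).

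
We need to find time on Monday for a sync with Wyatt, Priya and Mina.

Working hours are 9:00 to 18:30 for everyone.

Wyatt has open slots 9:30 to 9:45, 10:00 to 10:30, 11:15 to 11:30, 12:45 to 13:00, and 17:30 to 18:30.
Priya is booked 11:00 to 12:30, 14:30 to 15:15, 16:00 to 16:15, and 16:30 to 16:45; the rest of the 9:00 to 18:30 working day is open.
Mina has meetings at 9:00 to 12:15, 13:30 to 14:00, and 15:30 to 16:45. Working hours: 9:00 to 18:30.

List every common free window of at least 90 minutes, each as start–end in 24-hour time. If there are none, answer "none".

Priya free within 09:00–18:30: 09:00–11:00, 12:30–14:30, 15:15–16:00, 16:15–16:30, 16:45–18:30.
Mina free within 09:00–18:30: 12:15–13:30, 14:00–15:30, 16:45–18:30.
Wyatt ∩ Priya: 09:30–09:45, 10:00–10:30, 12:45–13:00, 17:30–18:30.
Wyatt ∩ Priya ∩ Mina: 12:45–13:00, 17:30–18:30.
Windows ≥ 90 min: (none).

none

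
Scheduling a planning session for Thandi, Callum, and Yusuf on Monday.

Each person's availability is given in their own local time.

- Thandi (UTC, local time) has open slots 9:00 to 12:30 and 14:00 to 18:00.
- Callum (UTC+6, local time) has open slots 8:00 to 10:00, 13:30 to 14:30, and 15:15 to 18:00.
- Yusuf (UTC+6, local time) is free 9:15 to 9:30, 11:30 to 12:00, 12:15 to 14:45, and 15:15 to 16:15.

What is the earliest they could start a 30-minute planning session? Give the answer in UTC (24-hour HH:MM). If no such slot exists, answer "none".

09:15

Thandi → UTC: 09:00–12:30, 14:00–18:00.
Callum → UTC: 02:00–04:00, 07:30–08:30, 09:15–12:00.
Yusuf → UTC: 03:15–03:30, 05:30–06:00, 06:15–08:45, 09:15–10:15.
Thandi ∩ Callum: 09:15–12:00.
Thandi ∩ Callum ∩ Yusuf: 09:15–10:15.
Windows ≥ 30 min: 09:15–10:15.
Earliest such window starts at 09:15.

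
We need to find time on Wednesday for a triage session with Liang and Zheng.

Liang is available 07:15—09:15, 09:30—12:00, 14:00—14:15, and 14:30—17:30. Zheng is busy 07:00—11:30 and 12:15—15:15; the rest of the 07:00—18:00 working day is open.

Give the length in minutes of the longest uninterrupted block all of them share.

Zheng free within 07:00–18:00: 11:30–12:15, 15:15–18:00.
Liang ∩ Zheng: 11:30–12:00, 15:15–17:30.
Common window lengths: 30, 135 min; longest is 135.

135 minutes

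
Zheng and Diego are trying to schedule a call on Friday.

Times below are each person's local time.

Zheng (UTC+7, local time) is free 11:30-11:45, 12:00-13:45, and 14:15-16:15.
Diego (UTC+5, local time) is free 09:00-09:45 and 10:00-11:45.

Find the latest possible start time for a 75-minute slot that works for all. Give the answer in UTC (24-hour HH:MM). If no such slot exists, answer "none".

05:30

Zheng → UTC: 04:30–04:45, 05:00–06:45, 07:15–09:15.
Diego → UTC: 04:00–04:45, 05:00–06:45.
Zheng ∩ Diego: 04:30–04:45, 05:00–06:45.
Windows ≥ 75 min: 05:00–06:45.
Latest start in the last window 05:00–06:45 is 06:45 − 75 min = 05:30.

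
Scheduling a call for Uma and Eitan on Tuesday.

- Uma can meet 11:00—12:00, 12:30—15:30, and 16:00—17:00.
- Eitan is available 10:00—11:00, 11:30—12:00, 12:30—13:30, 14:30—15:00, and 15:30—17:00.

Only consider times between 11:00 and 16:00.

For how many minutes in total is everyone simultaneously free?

120 minutes

Uma ∩ Eitan: 11:30–12:00, 12:30–13:30, 14:30–15:00, 16:00–17:00.
Restricted to 11:00–16:00: 11:30–12:00, 12:30–13:30, 14:30–15:00.
Total common minutes: 30 + 60 + 30 = 120.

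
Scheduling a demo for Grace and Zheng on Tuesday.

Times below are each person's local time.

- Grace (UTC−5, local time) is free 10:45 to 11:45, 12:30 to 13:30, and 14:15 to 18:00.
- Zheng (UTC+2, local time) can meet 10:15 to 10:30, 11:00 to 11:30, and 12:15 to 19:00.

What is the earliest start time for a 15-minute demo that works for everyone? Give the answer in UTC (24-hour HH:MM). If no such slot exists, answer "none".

Grace → UTC: 15:45–16:45, 17:30–18:30, 19:15–23:00.
Zheng → UTC: 08:15–08:30, 09:00–09:30, 10:15–17:00.
Grace ∩ Zheng: 15:45–16:45.
Windows ≥ 15 min: 15:45–16:45.
Earliest such window starts at 15:45.

15:45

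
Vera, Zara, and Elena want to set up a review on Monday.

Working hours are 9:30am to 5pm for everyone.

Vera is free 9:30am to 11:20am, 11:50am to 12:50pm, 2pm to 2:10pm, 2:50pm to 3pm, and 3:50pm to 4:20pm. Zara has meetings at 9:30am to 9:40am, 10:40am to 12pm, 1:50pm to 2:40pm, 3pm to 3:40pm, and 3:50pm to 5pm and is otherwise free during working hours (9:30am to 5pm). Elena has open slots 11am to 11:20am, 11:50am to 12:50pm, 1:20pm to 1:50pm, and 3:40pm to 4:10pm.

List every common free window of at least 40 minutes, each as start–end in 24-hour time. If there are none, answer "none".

Zara free within 09:30–17:00: 09:40–10:40, 12:00–13:50, 14:40–15:00, 15:40–15:50.
Vera ∩ Zara: 09:40–10:40, 12:00–12:50, 14:50–15:00.
Vera ∩ Zara ∩ Elena: 12:00–12:50.
Windows ≥ 40 min: 12:00–12:50.

12:00–12:50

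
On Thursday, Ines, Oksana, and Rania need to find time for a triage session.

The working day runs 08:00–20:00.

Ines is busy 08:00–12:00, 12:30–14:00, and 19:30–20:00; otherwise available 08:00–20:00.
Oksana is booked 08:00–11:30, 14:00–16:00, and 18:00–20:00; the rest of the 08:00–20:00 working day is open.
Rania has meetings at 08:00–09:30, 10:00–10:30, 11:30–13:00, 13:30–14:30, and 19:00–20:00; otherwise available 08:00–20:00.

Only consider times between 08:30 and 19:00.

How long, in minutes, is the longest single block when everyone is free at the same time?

Ines free within 08:00–20:00: 12:00–12:30, 14:00–19:30.
Oksana free within 08:00–20:00: 11:30–14:00, 16:00–18:00.
Rania free within 08:00–20:00: 09:30–10:00, 10:30–11:30, 13:00–13:30, 14:30–19:00.
Ines ∩ Oksana: 12:00–12:30, 16:00–18:00.
Ines ∩ Oksana ∩ Rania: 16:00–18:00.
Restricted to 08:30–19:00: 16:00–18:00.
Single common window of 120 minutes.

120 minutes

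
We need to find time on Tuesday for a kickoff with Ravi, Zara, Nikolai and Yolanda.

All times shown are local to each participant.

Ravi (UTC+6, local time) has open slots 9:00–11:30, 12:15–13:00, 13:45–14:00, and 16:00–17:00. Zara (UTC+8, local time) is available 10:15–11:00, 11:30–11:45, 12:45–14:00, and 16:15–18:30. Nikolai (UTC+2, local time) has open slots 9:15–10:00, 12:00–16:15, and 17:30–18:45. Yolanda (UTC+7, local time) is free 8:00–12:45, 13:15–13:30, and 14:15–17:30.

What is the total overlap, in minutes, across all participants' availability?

30 minutes

Ravi → UTC: 03:00–05:30, 06:15–07:00, 07:45–08:00, 10:00–11:00.
Zara → UTC: 02:15–03:00, 03:30–03:45, 04:45–06:00, 08:15–10:30.
Nikolai → UTC: 07:15–08:00, 10:00–14:15, 15:30–16:45.
Yolanda → UTC: 01:00–05:45, 06:15–06:30, 07:15–10:30.
Ravi ∩ Zara: 03:30–03:45, 04:45–05:30, 10:00–10:30.
Ravi ∩ Zara ∩ Nikolai: 10:00–10:30.
Ravi ∩ Zara ∩ Nikolai ∩ Yolanda: 10:00–10:30.
Total common minutes: 30.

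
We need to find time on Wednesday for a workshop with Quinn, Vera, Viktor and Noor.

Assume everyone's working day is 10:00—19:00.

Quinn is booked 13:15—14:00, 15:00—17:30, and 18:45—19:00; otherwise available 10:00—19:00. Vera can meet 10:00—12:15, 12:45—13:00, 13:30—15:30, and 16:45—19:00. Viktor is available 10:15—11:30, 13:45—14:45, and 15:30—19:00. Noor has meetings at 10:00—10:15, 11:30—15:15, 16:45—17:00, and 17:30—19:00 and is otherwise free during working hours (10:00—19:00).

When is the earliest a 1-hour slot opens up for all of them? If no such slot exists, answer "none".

Quinn free within 10:00–19:00: 10:00–13:15, 14:00–15:00, 17:30–18:45.
Noor free within 10:00–19:00: 10:15–11:30, 15:15–16:45, 17:00–17:30.
Quinn ∩ Vera: 10:00–12:15, 12:45–13:00, 14:00–15:00, 17:30–18:45.
Quinn ∩ Vera ∩ Viktor: 10:15–11:30, 14:00–14:45, 17:30–18:45.
Quinn ∩ Vera ∩ Viktor ∩ Noor: 10:15–11:30.
Windows ≥ 60 min: 10:15–11:30.
Earliest such window starts at 10:15.

10:15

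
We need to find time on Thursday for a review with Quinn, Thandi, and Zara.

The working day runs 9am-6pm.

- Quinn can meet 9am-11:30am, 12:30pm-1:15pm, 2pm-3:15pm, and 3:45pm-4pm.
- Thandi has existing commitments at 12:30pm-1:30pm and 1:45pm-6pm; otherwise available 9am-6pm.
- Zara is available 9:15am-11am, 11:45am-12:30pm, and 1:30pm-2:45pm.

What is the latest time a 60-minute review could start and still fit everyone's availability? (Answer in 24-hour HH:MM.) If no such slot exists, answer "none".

Thandi free within 09:00–18:00: 09:00–12:30, 13:30–13:45.
Quinn ∩ Thandi: 09:00–11:30.
Quinn ∩ Thandi ∩ Zara: 09:15–11:00.
Windows ≥ 60 min: 09:15–11:00.
Latest start in the last window 09:15–11:00 is 11:00 − 60 min = 10:00.

10:00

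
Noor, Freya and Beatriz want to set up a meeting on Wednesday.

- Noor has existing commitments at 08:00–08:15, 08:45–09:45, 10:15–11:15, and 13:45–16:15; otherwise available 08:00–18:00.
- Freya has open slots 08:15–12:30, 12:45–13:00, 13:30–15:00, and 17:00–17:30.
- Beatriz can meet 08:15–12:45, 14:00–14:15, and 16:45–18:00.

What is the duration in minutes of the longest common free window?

Noor free within 08:00–18:00: 08:15–08:45, 09:45–10:15, 11:15–13:45, 16:15–18:00.
Noor ∩ Freya: 08:15–08:45, 09:45–10:15, 11:15–12:30, 12:45–13:00, 13:30–13:45, 17:00–17:30.
Noor ∩ Freya ∩ Beatriz: 08:15–08:45, 09:45–10:15, 11:15–12:30, 17:00–17:30.
Common window lengths: 30, 30, 75, 30 min; longest is 75.

75 minutes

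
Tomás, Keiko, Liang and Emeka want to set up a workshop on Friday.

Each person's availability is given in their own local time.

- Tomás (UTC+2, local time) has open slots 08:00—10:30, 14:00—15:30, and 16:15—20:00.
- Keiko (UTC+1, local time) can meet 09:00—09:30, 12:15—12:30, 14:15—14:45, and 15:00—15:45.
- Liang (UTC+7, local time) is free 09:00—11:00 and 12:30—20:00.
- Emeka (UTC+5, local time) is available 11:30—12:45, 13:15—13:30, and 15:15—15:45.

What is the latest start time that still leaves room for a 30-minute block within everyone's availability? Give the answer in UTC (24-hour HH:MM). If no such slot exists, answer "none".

none

Tomás → UTC: 06:00–08:30, 12:00–13:30, 14:15–18:00.
Keiko → UTC: 08:00–08:30, 11:15–11:30, 13:15–13:45, 14:00–14:45.
Liang → UTC: 02:00–04:00, 05:30–13:00.
Emeka → UTC: 06:30–07:45, 08:15–08:30, 10:15–10:45.
Tomás ∩ Keiko: 08:00–08:30, 13:15–13:30, 14:15–14:45.
Tomás ∩ Keiko ∩ Liang: 08:00–08:30.
Tomás ∩ Keiko ∩ Liang ∩ Emeka: 08:15–08:30.
Windows ≥ 30 min: (none).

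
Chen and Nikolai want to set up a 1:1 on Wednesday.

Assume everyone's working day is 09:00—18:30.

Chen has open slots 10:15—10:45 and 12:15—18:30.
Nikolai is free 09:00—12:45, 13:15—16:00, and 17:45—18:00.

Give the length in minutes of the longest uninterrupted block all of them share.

165 minutes

Chen ∩ Nikolai: 10:15–10:45, 12:15–12:45, 13:15–16:00, 17:45–18:00.
Common window lengths: 30, 30, 165, 15 min; longest is 165.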